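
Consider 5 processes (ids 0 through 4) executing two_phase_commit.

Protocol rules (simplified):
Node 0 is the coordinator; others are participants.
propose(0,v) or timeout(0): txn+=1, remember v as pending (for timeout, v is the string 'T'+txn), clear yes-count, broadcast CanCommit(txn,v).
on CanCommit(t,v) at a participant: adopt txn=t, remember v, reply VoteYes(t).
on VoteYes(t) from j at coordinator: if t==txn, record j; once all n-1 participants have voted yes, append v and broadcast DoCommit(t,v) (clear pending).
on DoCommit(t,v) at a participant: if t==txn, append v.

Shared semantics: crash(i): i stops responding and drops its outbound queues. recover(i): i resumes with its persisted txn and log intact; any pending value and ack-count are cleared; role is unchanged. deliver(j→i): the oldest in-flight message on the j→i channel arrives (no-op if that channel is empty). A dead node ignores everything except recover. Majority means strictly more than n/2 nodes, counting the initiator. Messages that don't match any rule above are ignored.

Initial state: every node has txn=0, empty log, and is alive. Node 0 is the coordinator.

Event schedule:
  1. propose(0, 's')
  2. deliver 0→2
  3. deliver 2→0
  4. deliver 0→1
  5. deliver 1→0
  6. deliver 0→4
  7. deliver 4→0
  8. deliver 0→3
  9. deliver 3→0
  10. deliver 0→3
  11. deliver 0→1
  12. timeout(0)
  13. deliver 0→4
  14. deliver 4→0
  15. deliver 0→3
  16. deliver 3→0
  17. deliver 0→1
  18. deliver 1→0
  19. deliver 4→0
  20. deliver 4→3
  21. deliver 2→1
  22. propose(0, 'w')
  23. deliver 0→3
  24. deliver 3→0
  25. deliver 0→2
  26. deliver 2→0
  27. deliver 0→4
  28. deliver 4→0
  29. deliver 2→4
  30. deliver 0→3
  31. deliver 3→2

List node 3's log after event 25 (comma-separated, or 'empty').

s

1. propose(0,'s'):  <0:coor t1 ->
2. deliver 0→2:  <2:part t1 ->
3. deliver 2→0:  nop
4. deliver 0→1:  <1:part t1 ->
5. deliver 1→0:  nop
6. deliver 0→4:  <4:part t1 ->
7. deliver 4→0:  nop
8. deliver 0→3:  <3:part t1 ->
9. deliver 3→0:  <0:coor t1 s>
10. deliver 0→3:  <3:part t1 s>
11. deliver 0→1:  <1:part t1 s>
12. timeout(0):  <0:coor t2 s>
13. deliver 0→4:  <4:part t1 s>
14. deliver 4→0:  nop
15. deliver 0→3:  <3:part t2 s>
16. deliver 3→0:  nop
17. deliver 0→1:  <1:part t2 s>
18. deliver 1→0:  nop
19. deliver 4→0:  nop
20. deliver 4→3:  nop
21. deliver 2→1:  nop
22. propose(0,'w'):  <0:coor t3 s>
23. deliver 0→3:  <3:part t3 s>
24. deliver 3→0:  nop
25. deliver 0→2:  <2:part t1 s>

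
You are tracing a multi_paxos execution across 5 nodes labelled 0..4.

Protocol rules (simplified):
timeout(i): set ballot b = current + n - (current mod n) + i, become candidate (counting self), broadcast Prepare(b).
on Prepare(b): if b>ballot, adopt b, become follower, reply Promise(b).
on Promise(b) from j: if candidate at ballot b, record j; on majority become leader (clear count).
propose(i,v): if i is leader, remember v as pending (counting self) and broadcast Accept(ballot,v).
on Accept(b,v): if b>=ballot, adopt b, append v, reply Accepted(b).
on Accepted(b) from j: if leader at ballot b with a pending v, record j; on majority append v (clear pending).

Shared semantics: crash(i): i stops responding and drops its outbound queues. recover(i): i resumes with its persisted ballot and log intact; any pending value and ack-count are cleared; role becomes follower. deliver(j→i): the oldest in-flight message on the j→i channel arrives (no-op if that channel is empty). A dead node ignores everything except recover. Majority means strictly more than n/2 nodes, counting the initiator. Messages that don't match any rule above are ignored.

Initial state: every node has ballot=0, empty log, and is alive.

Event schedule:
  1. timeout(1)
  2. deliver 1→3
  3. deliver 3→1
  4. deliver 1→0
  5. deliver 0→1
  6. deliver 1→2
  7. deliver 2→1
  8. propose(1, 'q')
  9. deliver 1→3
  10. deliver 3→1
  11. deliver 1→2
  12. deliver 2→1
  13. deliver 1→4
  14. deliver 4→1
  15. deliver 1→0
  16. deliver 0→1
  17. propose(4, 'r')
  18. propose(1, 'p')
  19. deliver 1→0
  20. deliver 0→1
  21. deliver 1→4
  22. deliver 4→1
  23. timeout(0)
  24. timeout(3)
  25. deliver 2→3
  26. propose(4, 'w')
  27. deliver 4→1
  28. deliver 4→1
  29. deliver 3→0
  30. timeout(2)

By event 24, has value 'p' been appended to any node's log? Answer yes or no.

yes

after 1 — timeout(1): n1:cand/b6/[-]
after 2 — deliver 1→3: n3:foll/b6/[-]
after 3 — deliver 3→1: ·
after 4 — deliver 1→0: n0:foll/b6/[-]
after 5 — deliver 0→1: n1:lead/b6/[-]
after 6 — deliver 1→2: n2:foll/b6/[-]
after 7 — deliver 2→1: ·
after 8 — propose(1,'q'): ·
after 9 — deliver 1→3: n3:foll/b6/[q]
after 10 — deliver 3→1: ·
after 11 — deliver 1→2: n2:foll/b6/[q]
after 12 — deliver 2→1: n1:lead/b6/[q]
after 13 — deliver 1→4: n4:foll/b6/[-]
after 14 — deliver 4→1: ·
after 15 — deliver 1→0: n0:foll/b6/[q]
after 16 — deliver 0→1: ·
after 17 — propose(4,'r'): ·
after 18 — propose(1,'p'): ·
after 19 — deliver 1→0: n0:foll/b6/[q,p]
after 20 — deliver 0→1: ·
after 21 — deliver 1→4: n4:foll/b6/[q]
after 22 — deliver 4→1: n1:lead/b6/[q,p]
after 23 — timeout(0): n0:cand/b10/[q,p]
after 24 — timeout(3): n3:cand/b13/[q]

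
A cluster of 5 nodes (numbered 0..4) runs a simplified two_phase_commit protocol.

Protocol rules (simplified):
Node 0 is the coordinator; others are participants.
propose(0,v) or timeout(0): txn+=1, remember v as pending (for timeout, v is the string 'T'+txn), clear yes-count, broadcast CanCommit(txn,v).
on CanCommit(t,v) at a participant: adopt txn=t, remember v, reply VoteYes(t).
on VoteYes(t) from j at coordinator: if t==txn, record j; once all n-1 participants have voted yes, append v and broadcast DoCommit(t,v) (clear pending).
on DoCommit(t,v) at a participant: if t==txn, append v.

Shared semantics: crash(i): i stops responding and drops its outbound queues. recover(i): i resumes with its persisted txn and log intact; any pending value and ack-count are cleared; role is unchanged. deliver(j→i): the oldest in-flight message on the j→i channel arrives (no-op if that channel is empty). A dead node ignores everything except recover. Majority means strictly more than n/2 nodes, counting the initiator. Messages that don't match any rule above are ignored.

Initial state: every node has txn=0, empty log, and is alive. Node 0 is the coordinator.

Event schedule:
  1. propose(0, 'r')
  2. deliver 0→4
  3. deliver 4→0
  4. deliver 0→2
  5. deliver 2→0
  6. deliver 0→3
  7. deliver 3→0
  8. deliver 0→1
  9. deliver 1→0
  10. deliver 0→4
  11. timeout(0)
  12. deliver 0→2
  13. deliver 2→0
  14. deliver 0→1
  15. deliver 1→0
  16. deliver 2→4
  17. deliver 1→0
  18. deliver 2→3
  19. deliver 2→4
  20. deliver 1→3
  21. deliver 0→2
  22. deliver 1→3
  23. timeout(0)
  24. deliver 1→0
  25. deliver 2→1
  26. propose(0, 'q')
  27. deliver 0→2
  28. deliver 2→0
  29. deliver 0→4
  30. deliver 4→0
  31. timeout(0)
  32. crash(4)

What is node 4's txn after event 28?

1

1. propose(0,'r'):  <0:coor t1 ->
2. deliver 0→4:  <4:part t1 ->
3. deliver 4→0:  nop
4. deliver 0→2:  <2:part t1 ->
5. deliver 2→0:  nop
6. deliver 0→3:  <3:part t1 ->
7. deliver 3→0:  nop
8. deliver 0→1:  <1:part t1 ->
9. deliver 1→0:  <0:coor t1 r>
10. deliver 0→4:  <4:part t1 r>
11. timeout(0):  <0:coor t2 r>
12. deliver 0→2:  <2:part t1 r>
13. deliver 2→0:  nop
14. deliver 0→1:  <1:part t1 r>
15. deliver 1→0:  nop
16. deliver 2→4:  nop
17. deliver 1→0:  nop
18. deliver 2→3:  nop
19. deliver 2→4:  nop
20. deliver 1→3:  nop
21. deliver 0→2:  <2:part t2 r>
22. deliver 1→3:  nop
23. timeout(0):  <0:coor t3 r>
24. deliver 1→0:  nop
25. deliver 2→1:  nop
26. propose(0,'q'):  <0:coor t4 r>
27. deliver 0→2:  <2:part t3 r>
28. deliver 2→0:  nop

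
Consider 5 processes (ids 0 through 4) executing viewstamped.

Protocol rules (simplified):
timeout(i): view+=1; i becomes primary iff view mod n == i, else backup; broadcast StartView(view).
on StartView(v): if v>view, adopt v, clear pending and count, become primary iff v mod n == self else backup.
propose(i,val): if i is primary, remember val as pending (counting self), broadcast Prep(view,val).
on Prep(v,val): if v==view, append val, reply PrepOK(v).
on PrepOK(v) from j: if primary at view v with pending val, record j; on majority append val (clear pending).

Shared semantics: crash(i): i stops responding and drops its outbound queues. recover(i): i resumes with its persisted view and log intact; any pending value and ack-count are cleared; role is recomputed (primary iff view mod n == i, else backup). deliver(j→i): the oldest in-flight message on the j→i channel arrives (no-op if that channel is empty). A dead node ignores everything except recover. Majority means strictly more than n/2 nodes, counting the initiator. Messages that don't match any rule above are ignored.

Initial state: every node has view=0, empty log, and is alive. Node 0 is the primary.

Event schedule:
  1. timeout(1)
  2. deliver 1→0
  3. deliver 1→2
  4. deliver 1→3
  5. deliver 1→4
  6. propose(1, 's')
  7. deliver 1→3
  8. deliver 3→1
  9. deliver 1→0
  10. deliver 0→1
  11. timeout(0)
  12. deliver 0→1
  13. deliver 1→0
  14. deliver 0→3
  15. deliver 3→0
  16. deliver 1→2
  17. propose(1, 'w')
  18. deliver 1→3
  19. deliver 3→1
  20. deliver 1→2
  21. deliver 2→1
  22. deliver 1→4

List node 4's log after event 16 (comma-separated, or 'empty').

step 1 timeout(1): 1={prim,v=1,log=-}
step 2 deliver 1→0: 0={back,v=1,log=-}
step 3 deliver 1→2: 2={back,v=1,log=-}
step 4 deliver 1→3: 3={back,v=1,log=-}
step 5 deliver 1→4: 4={back,v=1,log=-}
step 6 propose(1,'s'): —
step 7 deliver 1→3: 3={back,v=1,log=s}
step 8 deliver 3→1: —
step 9 deliver 1→0: 0={back,v=1,log=s}
step 10 deliver 0→1: 1={prim,v=1,log=s}
step 11 timeout(0): 0={back,v=2,log=s}
step 12 deliver 0→1: 1={back,v=2,log=s}
step 13 deliver 1→0: —
step 14 deliver 0→3: 3={back,v=2,log=s}
step 15 deliver 3→0: —
step 16 deliver 1→2: 2={back,v=1,log=s}

empty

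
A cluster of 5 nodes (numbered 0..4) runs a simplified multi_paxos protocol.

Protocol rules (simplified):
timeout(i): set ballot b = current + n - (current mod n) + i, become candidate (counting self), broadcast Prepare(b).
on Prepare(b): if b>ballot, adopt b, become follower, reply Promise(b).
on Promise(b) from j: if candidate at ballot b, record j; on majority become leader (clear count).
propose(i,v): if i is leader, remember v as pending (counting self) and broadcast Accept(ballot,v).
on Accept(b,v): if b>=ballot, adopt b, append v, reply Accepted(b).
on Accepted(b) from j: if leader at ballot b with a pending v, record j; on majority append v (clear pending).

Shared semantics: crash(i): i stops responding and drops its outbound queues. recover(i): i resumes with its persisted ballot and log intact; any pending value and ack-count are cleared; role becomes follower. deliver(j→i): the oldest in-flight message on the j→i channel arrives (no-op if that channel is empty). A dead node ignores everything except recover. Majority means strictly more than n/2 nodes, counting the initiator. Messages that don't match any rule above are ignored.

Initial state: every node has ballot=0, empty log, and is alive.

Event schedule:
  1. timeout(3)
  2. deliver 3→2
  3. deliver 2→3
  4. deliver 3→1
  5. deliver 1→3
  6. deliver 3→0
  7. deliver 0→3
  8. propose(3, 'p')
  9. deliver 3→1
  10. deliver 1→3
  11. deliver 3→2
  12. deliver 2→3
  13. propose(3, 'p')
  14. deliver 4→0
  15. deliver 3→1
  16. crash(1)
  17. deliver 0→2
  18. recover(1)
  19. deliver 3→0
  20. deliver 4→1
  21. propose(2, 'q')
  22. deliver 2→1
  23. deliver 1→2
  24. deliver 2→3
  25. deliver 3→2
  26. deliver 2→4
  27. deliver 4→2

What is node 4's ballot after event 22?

[1] timeout(3) → N3(cand b8 [-])
[2] deliver 3→2 → N2(foll b8 [-])
[3] deliver 2→3 → ∅
[4] deliver 3→1 → N1(foll b8 [-])
[5] deliver 1→3 → N3(lead b8 [-])
[6] deliver 3→0 → N0(foll b8 [-])
[7] deliver 0→3 → ∅
[8] propose(3,'p') → ∅
[9] deliver 3→1 → N1(foll b8 [p])
[10] deliver 1→3 → ∅
[11] deliver 3→2 → N2(foll b8 [p])
[12] deliver 2→3 → N3(lead b8 [p])
[13] propose(3,'p') → ∅
[14] deliver 4→0 → ∅
[15] deliver 3→1 → N1(foll b8 [p,p])
[16] crash(1) → N1(✗foll b8 [p,p])
[17] deliver 0→2 → ∅
[18] recover(1) → N1(foll b8 [p,p])
[19] deliver 3→0 → N0(foll b8 [p])
[20] deliver 4→1 → ∅
[21] propose(2,'q') → ∅
[22] deliver 2→1 → ∅

0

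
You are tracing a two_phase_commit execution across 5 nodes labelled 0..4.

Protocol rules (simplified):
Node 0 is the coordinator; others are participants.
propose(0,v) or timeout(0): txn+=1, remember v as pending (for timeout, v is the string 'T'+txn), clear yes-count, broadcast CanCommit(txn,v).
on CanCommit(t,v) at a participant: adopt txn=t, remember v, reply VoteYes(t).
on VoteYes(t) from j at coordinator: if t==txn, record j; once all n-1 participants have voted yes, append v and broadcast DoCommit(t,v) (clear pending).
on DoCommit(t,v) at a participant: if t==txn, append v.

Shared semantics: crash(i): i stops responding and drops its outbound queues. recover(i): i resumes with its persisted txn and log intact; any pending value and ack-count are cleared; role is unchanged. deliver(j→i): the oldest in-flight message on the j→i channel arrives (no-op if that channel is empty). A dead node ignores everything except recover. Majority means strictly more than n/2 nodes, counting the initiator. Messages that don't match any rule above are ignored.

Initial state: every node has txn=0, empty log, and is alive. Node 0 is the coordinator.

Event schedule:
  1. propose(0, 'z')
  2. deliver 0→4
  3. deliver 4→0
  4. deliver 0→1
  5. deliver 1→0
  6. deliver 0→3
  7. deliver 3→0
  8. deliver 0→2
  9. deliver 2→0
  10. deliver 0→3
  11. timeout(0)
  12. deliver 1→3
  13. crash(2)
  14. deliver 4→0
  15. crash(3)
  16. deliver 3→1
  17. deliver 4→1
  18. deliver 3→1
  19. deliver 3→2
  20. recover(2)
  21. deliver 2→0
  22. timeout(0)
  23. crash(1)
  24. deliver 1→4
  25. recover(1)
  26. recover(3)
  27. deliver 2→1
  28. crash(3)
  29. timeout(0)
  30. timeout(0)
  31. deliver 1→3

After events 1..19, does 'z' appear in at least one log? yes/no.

yes

e1 propose(0,'z'): 0[coor,t=1,-]
e2 deliver 0→4: 4[part,t=1,-]
e3 deliver 4→0: ·
e4 deliver 0→1: 1[part,t=1,-]
e5 deliver 1→0: ·
e6 deliver 0→3: 3[part,t=1,-]
e7 deliver 3→0: ·
e8 deliver 0→2: 2[part,t=1,-]
e9 deliver 2→0: 0[coor,t=1,z]
e10 deliver 0→3: 3[part,t=1,z]
e11 timeout(0): 0[coor,t=2,z]
e12 deliver 1→3: ·
e13 crash(2): 2[✗part,t=1,-]
e14 deliver 4→0: ·
e15 crash(3): 3[✗part,t=1,z]
e16 deliver 3→1: ·
e17 deliver 4→1: ·
e18 deliver 3→1: ·
e19 deliver 3→2: ·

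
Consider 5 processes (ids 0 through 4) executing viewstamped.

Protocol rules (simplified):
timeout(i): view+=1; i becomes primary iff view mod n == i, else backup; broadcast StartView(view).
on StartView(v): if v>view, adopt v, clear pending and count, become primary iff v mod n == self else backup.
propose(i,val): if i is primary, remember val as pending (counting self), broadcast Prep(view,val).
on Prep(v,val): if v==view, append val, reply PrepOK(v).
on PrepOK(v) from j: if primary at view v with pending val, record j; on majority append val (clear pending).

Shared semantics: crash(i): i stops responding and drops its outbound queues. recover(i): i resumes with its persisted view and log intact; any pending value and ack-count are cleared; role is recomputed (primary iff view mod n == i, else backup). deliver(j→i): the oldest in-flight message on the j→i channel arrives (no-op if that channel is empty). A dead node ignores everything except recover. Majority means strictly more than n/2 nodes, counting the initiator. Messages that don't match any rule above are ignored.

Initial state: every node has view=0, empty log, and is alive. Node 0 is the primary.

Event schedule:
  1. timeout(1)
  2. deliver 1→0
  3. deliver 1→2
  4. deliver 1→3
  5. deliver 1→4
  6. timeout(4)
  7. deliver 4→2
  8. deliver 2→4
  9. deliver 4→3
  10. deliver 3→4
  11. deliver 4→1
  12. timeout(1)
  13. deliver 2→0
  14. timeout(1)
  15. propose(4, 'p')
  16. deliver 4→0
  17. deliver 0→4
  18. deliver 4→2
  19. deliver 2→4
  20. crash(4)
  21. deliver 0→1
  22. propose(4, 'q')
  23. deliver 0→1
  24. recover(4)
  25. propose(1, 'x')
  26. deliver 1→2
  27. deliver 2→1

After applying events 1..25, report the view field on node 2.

2

1. timeout(1):  <1:prim v1 ->
2. deliver 1→0:  <0:back v1 ->
3. deliver 1→2:  <2:back v1 ->
4. deliver 1→3:  <3:back v1 ->
5. deliver 1→4:  <4:back v1 ->
6. timeout(4):  <4:back v2 ->
7. deliver 4→2:  <2:prim v2 ->
8. deliver 2→4:  nop
9. deliver 4→3:  <3:back v2 ->
10. deliver 3→4:  nop
11. deliver 4→1:  <1:back v2 ->
12. timeout(1):  <1:back v3 ->
13. deliver 2→0:  nop
14. timeout(1):  <1:back v4 ->
15. propose(4,'p'):  nop
16. deliver 4→0:  <0:back v2 ->
17. deliver 0→4:  nop
18. deliver 4→2:  nop
19. deliver 2→4:  nop
20. crash(4):  <4:✗back v2 ->
21. deliver 0→1:  nop
22. propose(4,'q'):  nop
23. deliver 0→1:  nop
24. recover(4):  <4:back v2 ->
25. propose(1,'x'):  nop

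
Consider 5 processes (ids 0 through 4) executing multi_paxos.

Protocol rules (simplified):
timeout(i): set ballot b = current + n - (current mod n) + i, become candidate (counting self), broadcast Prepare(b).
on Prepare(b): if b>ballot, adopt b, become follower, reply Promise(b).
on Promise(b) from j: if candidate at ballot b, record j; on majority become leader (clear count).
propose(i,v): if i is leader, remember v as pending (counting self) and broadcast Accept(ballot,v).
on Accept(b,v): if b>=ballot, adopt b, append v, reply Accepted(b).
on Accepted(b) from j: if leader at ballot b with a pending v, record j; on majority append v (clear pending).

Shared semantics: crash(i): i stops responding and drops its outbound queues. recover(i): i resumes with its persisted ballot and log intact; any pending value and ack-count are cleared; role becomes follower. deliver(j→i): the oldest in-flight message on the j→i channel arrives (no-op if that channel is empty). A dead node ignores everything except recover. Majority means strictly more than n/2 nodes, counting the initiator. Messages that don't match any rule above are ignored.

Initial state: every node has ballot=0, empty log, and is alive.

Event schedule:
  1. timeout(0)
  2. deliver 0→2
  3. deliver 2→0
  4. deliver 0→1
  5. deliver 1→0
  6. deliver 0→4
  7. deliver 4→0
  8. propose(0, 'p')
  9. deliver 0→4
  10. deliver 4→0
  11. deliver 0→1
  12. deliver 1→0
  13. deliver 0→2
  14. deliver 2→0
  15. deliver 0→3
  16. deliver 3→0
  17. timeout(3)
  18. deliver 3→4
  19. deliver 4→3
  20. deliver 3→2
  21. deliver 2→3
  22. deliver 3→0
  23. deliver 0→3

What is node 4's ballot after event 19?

13

e1 timeout(0): 0[cand,b=5,-]
e2 deliver 0→2: 2[foll,b=5,-]
e3 deliver 2→0: ·
e4 deliver 0→1: 1[foll,b=5,-]
e5 deliver 1→0: 0[lead,b=5,-]
e6 deliver 0→4: 4[foll,b=5,-]
e7 deliver 4→0: ·
e8 propose(0,'p'): ·
e9 deliver 0→4: 4[foll,b=5,p]
e10 deliver 4→0: ·
e11 deliver 0→1: 1[foll,b=5,p]
e12 deliver 1→0: 0[lead,b=5,p]
e13 deliver 0→2: 2[foll,b=5,p]
e14 deliver 2→0: ·
e15 deliver 0→3: 3[foll,b=5,-]
e16 deliver 3→0: ·
e17 timeout(3): 3[cand,b=13,-]
e18 deliver 3→4: 4[foll,b=13,p]
e19 deliver 4→3: ·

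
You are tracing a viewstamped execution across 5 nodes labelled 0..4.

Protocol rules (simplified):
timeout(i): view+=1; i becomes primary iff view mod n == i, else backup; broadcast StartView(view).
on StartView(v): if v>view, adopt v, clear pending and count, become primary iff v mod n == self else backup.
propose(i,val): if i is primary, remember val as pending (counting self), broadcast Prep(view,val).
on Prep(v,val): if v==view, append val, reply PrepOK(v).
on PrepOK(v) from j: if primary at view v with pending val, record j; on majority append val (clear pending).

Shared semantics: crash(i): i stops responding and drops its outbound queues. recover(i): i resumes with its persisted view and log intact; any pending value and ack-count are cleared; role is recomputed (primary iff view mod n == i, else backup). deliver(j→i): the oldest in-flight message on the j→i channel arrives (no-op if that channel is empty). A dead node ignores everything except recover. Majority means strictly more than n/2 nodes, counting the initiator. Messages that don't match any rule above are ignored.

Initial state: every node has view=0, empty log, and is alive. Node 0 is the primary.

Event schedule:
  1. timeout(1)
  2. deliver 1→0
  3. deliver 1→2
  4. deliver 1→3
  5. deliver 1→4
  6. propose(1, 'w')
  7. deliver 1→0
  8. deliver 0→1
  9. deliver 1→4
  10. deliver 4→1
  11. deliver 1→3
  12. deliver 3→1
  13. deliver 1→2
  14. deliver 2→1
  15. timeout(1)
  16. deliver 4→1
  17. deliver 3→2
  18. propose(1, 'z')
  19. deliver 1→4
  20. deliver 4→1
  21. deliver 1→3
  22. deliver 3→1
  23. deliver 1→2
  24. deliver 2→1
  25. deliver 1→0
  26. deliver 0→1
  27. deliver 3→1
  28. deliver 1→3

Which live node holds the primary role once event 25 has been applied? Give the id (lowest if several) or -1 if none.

step 1 timeout(1): 1={prim,v=1,log=-}
step 2 deliver 1→0: 0={back,v=1,log=-}
step 3 deliver 1→2: 2={back,v=1,log=-}
step 4 deliver 1→3: 3={back,v=1,log=-}
step 5 deliver 1→4: 4={back,v=1,log=-}
step 6 propose(1,'w'): —
step 7 deliver 1→0: 0={back,v=1,log=w}
step 8 deliver 0→1: —
step 9 deliver 1→4: 4={back,v=1,log=w}
step 10 deliver 4→1: 1={prim,v=1,log=w}
step 11 deliver 1→3: 3={back,v=1,log=w}
step 12 deliver 3→1: —
step 13 deliver 1→2: 2={back,v=1,log=w}
step 14 deliver 2→1: —
step 15 timeout(1): 1={back,v=2,log=w}
step 16 deliver 4→1: —
step 17 deliver 3→2: —
step 18 propose(1,'z'): —
step 19 deliver 1→4: 4={back,v=2,log=w}
step 20 deliver 4→1: —
step 21 deliver 1→3: 3={back,v=2,log=w}
step 22 deliver 3→1: —
step 23 deliver 1→2: 2={prim,v=2,log=w}
step 24 deliver 2→1: —
step 25 deliver 1→0: 0={back,v=2,log=w}

2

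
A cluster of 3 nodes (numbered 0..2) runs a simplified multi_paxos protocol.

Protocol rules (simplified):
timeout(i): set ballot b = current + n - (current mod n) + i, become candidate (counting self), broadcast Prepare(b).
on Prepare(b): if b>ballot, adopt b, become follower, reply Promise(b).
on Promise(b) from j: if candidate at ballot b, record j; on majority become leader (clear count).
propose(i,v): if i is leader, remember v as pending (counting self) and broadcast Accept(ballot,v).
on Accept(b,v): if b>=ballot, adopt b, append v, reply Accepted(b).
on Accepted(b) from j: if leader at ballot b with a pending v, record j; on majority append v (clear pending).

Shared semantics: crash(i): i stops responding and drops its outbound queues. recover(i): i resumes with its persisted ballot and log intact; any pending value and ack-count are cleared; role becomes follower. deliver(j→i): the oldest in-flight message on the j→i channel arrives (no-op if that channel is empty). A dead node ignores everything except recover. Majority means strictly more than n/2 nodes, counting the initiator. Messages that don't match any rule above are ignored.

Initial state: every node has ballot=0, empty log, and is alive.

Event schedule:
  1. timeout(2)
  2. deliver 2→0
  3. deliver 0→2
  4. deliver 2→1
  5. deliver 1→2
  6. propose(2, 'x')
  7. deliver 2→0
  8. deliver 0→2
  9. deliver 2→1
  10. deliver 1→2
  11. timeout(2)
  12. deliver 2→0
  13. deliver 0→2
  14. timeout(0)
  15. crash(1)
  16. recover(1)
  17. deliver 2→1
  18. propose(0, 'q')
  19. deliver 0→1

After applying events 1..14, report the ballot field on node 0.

1. timeout(2):  <2:cand b5 ->
2. deliver 2→0:  <0:foll b5 ->
3. deliver 0→2:  <2:lead b5 ->
4. deliver 2→1:  <1:foll b5 ->
5. deliver 1→2:  nop
6. propose(2,'x'):  nop
7. deliver 2→0:  <0:foll b5 x>
8. deliver 0→2:  <2:lead b5 x>
9. deliver 2→1:  <1:foll b5 x>
10. deliver 1→2:  nop
11. timeout(2):  <2:cand b8 x>
12. deliver 2→0:  <0:foll b8 x>
13. deliver 0→2:  <2:lead b8 x>
14. timeout(0):  <0:cand b9 x>

9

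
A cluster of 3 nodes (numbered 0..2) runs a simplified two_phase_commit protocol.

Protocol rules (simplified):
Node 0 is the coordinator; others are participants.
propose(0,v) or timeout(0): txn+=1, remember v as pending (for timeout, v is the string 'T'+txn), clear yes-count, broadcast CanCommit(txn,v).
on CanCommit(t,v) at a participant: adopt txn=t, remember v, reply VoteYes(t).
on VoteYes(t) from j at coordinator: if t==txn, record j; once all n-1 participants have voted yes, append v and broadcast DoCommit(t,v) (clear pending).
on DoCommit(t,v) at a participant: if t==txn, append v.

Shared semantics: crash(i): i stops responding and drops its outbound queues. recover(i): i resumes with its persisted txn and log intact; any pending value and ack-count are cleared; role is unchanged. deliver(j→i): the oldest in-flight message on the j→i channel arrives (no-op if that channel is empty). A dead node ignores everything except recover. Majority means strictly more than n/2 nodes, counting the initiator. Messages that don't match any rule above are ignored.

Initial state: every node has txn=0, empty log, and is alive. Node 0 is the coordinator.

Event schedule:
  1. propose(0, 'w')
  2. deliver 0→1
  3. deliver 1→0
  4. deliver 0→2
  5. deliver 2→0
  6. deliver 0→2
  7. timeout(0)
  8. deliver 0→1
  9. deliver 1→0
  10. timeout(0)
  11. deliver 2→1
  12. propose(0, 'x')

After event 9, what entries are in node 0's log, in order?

e1 propose(0,'w'): 0[coor,t=1,-]
e2 deliver 0→1: 1[part,t=1,-]
e3 deliver 1→0: ·
e4 deliver 0→2: 2[part,t=1,-]
e5 deliver 2→0: 0[coor,t=1,w]
e6 deliver 0→2: 2[part,t=1,w]
e7 timeout(0): 0[coor,t=2,w]
e8 deliver 0→1: 1[part,t=1,w]
e9 deliver 1→0: ·

w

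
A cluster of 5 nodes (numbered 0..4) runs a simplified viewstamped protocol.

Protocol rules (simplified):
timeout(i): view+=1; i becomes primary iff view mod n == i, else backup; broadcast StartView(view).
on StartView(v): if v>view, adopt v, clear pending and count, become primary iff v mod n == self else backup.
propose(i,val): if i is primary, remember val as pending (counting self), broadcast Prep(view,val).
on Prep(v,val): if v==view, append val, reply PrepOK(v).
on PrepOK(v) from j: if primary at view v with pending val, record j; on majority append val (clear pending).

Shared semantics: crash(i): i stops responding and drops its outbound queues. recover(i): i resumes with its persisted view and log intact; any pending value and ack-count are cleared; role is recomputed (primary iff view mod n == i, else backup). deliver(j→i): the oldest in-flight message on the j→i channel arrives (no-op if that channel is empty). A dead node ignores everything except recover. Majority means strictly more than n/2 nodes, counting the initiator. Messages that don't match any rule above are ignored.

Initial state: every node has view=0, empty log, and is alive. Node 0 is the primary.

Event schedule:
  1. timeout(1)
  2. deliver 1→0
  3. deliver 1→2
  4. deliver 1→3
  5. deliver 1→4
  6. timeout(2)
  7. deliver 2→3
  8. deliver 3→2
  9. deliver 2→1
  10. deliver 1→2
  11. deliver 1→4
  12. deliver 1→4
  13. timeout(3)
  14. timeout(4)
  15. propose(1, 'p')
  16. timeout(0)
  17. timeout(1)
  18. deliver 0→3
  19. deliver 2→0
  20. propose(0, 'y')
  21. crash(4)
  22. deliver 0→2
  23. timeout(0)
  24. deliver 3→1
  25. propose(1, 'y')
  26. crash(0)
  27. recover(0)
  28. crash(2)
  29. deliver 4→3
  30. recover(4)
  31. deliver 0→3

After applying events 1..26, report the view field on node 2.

e1 timeout(1): 1[prim,v=1,-]
e2 deliver 1→0: 0[back,v=1,-]
e3 deliver 1→2: 2[back,v=1,-]
e4 deliver 1→3: 3[back,v=1,-]
e5 deliver 1→4: 4[back,v=1,-]
e6 timeout(2): 2[prim,v=2,-]
e7 deliver 2→3: 3[back,v=2,-]
e8 deliver 3→2: ·
e9 deliver 2→1: 1[back,v=2,-]
e10 deliver 1→2: ·
e11 deliver 1→4: ·
e12 deliver 1→4: ·
e13 timeout(3): 3[prim,v=3,-]
e14 timeout(4): 4[back,v=2,-]
e15 propose(1,'p'): ·
e16 timeout(0): 0[back,v=2,-]
e17 timeout(1): 1[back,v=3,-]
e18 deliver 0→3: ·
e19 deliver 2→0: ·
e20 propose(0,'y'): ·
e21 crash(4): 4[✗back,v=2,-]
e22 deliver 0→2: ·
e23 timeout(0): 0[back,v=3,-]
e24 deliver 3→1: ·
e25 propose(1,'y'): ·
e26 crash(0): 0[✗back,v=3,-]

2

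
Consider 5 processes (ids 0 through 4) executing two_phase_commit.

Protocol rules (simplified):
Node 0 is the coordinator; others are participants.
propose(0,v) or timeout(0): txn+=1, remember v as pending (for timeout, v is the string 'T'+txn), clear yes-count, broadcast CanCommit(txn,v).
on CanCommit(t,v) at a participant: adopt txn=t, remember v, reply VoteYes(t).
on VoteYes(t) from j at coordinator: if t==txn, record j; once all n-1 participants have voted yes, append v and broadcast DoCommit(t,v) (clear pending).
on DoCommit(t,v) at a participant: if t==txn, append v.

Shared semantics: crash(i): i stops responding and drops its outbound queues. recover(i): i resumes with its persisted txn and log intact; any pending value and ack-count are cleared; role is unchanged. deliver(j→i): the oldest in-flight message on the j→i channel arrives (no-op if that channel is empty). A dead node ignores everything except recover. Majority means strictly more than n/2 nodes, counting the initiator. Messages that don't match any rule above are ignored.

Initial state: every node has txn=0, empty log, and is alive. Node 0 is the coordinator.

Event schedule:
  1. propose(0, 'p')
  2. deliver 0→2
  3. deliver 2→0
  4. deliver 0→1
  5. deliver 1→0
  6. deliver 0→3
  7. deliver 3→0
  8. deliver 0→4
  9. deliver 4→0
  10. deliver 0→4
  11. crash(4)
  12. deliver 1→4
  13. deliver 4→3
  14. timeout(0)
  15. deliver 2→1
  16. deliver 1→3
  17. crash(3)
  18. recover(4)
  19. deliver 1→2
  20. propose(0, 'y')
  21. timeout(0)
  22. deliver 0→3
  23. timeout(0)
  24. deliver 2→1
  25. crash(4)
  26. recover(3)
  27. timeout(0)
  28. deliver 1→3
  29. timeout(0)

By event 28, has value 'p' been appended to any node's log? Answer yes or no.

1. propose(0,'p'):  <0:coor t1 ->
2. deliver 0→2:  <2:part t1 ->
3. deliver 2→0:  nop
4. deliver 0→1:  <1:part t1 ->
5. deliver 1→0:  nop
6. deliver 0→3:  <3:part t1 ->
7. deliver 3→0:  nop
8. deliver 0→4:  <4:part t1 ->
9. deliver 4→0:  <0:coor t1 p>
10. deliver 0→4:  <4:part t1 p>
11. crash(4):  <4:✗part t1 p>
12. deliver 1→4:  nop
13. deliver 4→3:  nop
14. timeout(0):  <0:coor t2 p>
15. deliver 2→1:  nop
16. deliver 1→3:  nop
17. crash(3):  <3:✗part t1 ->
18. recover(4):  <4:part t1 p>
19. deliver 1→2:  nop
20. propose(0,'y'):  <0:coor t3 p>
21. timeout(0):  <0:coor t4 p>
22. deliver 0→3:  nop
23. timeout(0):  <0:coor t5 p>
24. deliver 2→1:  nop
25. crash(4):  <4:✗part t1 p>
26. recover(3):  <3:part t1 ->
27. timeout(0):  <0:coor t6 p>
28. deliver 1→3:  nop

yes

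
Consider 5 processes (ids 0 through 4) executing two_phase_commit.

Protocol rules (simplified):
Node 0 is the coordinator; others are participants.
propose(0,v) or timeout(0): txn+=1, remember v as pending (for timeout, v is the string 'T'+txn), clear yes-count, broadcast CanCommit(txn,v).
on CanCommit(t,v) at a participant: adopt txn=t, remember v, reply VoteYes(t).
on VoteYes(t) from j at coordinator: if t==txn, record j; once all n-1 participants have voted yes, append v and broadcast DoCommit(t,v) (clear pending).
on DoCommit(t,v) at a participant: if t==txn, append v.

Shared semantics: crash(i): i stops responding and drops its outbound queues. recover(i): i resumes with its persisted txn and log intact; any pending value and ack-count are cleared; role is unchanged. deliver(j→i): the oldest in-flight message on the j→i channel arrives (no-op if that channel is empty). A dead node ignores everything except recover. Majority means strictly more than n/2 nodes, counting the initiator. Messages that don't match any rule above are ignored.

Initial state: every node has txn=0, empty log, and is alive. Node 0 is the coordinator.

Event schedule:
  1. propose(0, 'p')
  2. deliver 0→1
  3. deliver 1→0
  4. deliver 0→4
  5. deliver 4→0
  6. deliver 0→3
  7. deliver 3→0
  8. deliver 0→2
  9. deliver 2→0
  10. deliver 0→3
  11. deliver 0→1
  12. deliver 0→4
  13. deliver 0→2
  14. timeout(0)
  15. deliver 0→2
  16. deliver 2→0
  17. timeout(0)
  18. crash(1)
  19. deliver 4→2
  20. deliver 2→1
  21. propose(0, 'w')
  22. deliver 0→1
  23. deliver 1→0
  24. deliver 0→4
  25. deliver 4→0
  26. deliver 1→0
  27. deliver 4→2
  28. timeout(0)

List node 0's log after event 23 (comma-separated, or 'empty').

1. propose(0,'p'):  <0:coor t1 ->
2. deliver 0→1:  <1:part t1 ->
3. deliver 1→0:  nop
4. deliver 0→4:  <4:part t1 ->
5. deliver 4→0:  nop
6. deliver 0→3:  <3:part t1 ->
7. deliver 3→0:  nop
8. deliver 0→2:  <2:part t1 ->
9. deliver 2→0:  <0:coor t1 p>
10. deliver 0→3:  <3:part t1 p>
11. deliver 0→1:  <1:part t1 p>
12. deliver 0→4:  <4:part t1 p>
13. deliver 0→2:  <2:part t1 p>
14. timeout(0):  <0:coor t2 p>
15. deliver 0→2:  <2:part t2 p>
16. deliver 2→0:  nop
17. timeout(0):  <0:coor t3 p>
18. crash(1):  <1:✗part t1 p>
19. deliver 4→2:  nop
20. deliver 2→1:  nop
21. propose(0,'w'):  <0:coor t4 p>
22. deliver 0→1:  nop
23. deliver 1→0:  nop

p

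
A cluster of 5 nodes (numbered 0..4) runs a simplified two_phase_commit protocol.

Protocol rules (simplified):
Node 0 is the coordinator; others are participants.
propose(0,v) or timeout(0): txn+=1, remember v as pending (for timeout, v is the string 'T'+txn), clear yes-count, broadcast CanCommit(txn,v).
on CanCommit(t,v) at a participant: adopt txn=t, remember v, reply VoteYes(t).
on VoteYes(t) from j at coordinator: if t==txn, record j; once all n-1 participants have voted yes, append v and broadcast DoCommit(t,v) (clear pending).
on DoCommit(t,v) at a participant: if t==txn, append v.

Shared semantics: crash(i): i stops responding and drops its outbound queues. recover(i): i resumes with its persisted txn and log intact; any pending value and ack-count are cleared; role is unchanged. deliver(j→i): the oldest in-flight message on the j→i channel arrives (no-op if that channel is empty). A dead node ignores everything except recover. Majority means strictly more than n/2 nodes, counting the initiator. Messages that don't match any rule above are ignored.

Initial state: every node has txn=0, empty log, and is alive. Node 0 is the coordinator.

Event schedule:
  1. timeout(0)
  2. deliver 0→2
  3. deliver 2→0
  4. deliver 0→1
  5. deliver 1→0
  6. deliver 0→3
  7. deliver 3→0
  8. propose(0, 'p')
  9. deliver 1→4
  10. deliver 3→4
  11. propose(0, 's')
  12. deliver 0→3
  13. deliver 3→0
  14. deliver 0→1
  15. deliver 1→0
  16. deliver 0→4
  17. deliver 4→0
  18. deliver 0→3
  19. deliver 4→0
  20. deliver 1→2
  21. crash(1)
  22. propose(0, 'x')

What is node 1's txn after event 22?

[1] timeout(0) → N0(coor t1 [-])
[2] deliver 0→2 → N2(part t1 [-])
[3] deliver 2→0 → ∅
[4] deliver 0→1 → N1(part t1 [-])
[5] deliver 1→0 → ∅
[6] deliver 0→3 → N3(part t1 [-])
[7] deliver 3→0 → ∅
[8] propose(0,'p') → N0(coor t2 [-])
[9] deliver 1→4 → ∅
[10] deliver 3→4 → ∅
[11] propose(0,'s') → N0(coor t3 [-])
[12] deliver 0→3 → N3(part t2 [-])
[13] deliver 3→0 → ∅
[14] deliver 0→1 → N1(part t2 [-])
[15] deliver 1→0 → ∅
[16] deliver 0→4 → N4(part t1 [-])
[17] deliver 4→0 → ∅
[18] deliver 0→3 → N3(part t3 [-])
[19] deliver 4→0 → ∅
[20] deliver 1→2 → ∅
[21] crash(1) → N1(✗part t2 [-])
[22] propose(0,'x') → N0(coor t4 [-])

2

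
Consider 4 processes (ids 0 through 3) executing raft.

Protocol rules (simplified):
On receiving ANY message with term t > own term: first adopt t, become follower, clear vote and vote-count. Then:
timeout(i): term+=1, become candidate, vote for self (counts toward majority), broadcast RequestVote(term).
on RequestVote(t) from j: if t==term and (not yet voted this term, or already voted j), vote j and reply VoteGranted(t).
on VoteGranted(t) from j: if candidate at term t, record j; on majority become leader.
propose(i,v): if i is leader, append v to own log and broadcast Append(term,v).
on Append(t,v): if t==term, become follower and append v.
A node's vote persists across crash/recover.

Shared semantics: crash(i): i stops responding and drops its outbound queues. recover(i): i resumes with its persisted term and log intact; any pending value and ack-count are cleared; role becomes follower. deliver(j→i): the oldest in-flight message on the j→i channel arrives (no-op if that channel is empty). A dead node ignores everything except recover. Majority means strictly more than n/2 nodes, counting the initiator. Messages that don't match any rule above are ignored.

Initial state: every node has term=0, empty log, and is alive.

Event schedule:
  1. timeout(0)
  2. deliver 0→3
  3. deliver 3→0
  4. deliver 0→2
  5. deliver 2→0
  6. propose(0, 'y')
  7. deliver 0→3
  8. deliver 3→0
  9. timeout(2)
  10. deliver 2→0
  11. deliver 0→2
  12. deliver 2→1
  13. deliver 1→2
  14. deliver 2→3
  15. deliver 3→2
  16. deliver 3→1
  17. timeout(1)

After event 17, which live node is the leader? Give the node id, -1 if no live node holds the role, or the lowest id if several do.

2

[1] timeout(0) → N0(cand t1 [-])
[2] deliver 0→3 → N3(foll t1 [-])
[3] deliver 3→0 → ∅
[4] deliver 0→2 → N2(foll t1 [-])
[5] deliver 2→0 → N0(lead t1 [-])
[6] propose(0,'y') → N0(lead t1 [y])
[7] deliver 0→3 → N3(foll t1 [y])
[8] deliver 3→0 → ∅
[9] timeout(2) → N2(cand t2 [-])
[10] deliver 2→0 → N0(foll t2 [y])
[11] deliver 0→2 → ∅
[12] deliver 2→1 → N1(foll t2 [-])
[13] deliver 1→2 → ∅
[14] deliver 2→3 → N3(foll t2 [y])
[15] deliver 3→2 → N2(lead t2 [-])
[16] deliver 3→1 → ∅
[17] timeout(1) → N1(cand t3 [-])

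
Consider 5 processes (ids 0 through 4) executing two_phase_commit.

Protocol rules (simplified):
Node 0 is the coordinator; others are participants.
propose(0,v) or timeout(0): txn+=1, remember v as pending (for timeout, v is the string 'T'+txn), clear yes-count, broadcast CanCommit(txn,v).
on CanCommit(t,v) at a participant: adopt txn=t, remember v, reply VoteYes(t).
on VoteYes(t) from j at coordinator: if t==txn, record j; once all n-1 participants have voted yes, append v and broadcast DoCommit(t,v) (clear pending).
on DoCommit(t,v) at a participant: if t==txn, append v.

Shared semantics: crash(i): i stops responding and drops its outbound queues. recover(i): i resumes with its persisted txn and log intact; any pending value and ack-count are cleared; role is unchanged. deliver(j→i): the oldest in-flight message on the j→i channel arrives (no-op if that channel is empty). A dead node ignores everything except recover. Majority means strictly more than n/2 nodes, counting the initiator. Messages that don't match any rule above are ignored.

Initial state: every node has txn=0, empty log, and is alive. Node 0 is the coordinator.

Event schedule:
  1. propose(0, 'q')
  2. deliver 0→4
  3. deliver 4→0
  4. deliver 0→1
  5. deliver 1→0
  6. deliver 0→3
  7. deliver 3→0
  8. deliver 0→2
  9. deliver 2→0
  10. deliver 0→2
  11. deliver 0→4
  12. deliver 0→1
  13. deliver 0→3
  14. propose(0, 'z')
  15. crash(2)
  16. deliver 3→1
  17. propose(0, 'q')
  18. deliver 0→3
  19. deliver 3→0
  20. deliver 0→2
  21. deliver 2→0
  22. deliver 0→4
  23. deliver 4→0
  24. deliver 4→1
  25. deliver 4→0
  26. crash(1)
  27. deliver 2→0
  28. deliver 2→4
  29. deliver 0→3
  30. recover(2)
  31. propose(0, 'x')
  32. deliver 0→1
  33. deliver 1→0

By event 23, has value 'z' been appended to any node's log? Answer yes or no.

no

[1] propose(0,'q') → N0(coor t1 [-])
[2] deliver 0→4 → N4(part t1 [-])
[3] deliver 4→0 → ∅
[4] deliver 0→1 → N1(part t1 [-])
[5] deliver 1→0 → ∅
[6] deliver 0→3 → N3(part t1 [-])
[7] deliver 3→0 → ∅
[8] deliver 0→2 → N2(part t1 [-])
[9] deliver 2→0 → N0(coor t1 [q])
[10] deliver 0→2 → N2(part t1 [q])
[11] deliver 0→4 → N4(part t1 [q])
[12] deliver 0→1 → N1(part t1 [q])
[13] deliver 0→3 → N3(part t1 [q])
[14] propose(0,'z') → N0(coor t2 [q])
[15] crash(2) → N2(✗part t1 [q])
[16] deliver 3→1 → ∅
[17] propose(0,'q') → N0(coor t3 [q])
[18] deliver 0→3 → N3(part t2 [q])
[19] deliver 3→0 → ∅
[20] deliver 0→2 → ∅
[21] deliver 2→0 → ∅
[22] deliver 0→4 → N4(part t2 [q])
[23] deliver 4→0 → ∅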